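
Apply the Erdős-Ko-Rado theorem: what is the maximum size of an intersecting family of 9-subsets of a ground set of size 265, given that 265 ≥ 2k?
max |F| = C(264, 8) = 525783425977953

The Erdős-Ko-Rado theorem states: for n ≥ 2k, an intersecting family of k-subsets of an n-element set has size at most C(n − 1, k − 1), with equality for 'star' families {A ⊆ [n] : |A| = k, i ∈ A} (fix an element i). For n = 265, k = 9: C(264, 8) = 525783425977953.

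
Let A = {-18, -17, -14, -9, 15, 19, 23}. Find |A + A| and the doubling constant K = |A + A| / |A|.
K = |A + A| / |A| = 24/7

Enumerate A + A = {a + b : a, b ∈ A}. With |A| = 7, there are |A|^2 = 49 ordered sum pairs; collecting distinct values, A + A = {-36, -35, -34, -32, -31, -28, -27, -26, -23, -18, -3, -2, 1, 2, 5, 6, 9, 10, 14, 30, 34, 38, 42, 46}, so |A + A| = 24. Thus K = 24/7. For comparison, the minimum possible |A + A| over all 7-element sets is 2·7 − 1 = 13 (so min K = 13/7), attained only by arithmetic progressions.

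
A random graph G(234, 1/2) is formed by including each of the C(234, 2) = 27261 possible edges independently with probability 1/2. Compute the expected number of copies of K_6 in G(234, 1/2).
E[# K_6] = C(234, 6) · (1/2)^C(6, 2) = 213748248714 / 2^15 = 106874124357/16384 ≈ 6523078.879211

For each 6-subset S of vertices (there are C(234, 6) = 213748248714 such S), let X_S = 1 if S induces a K_6 (all C(6, 2) = 15 edges present). Then P(X_S = 1) = (1/2)^15 = 1/32768. By linearity of expectation, E[# K_6] = C(234, 6) · (1/2)^15 = 213748248714 / 32768 = 106874124357/16384 ≈ 6523078.879211.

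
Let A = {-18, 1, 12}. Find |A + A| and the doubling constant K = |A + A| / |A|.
K = |A + A| / |A| = 6/3 = 2

Enumerate A + A = {a + b : a, b ∈ A}. With |A| = 3, there are |A|^2 = 9 ordered sum pairs; collecting distinct values, A + A = {-36, -17, -6, 2, 13, 24}, so |A + A| = 6. Thus K = 6/3 = 2. For comparison, the minimum possible |A + A| over all 3-element sets is 2·3 − 1 = 5 (so min K = 5/3), attained only by arithmetic progressions.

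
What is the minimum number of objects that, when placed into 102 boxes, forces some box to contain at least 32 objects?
n = (32 − 1)·102 + 1 = 3163

By the generalised pigeonhole principle, to guarantee some box contains ≥ r objects we need more than (r − 1) · k objects total. Threshold: n = (r − 1) · k + 1. With r = 32 and k = 102: n = 31 · 102 + 1 = 3162 + 1 = 3163. For n = 3162 = 31 · 102, we can put exactly 31 objects in every box, avoiding 32 in any single one — so 3163 is tight.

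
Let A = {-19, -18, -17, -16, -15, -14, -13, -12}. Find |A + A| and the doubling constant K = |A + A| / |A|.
K = |A + A| / |A| = 15/8

Enumerate A + A = {a + b : a, b ∈ A}. With |A| = 8, there are |A|^2 = 64 ordered sum pairs; collecting distinct values, A + A = {-38, -37, -36, -35, -34, -33, -32, -31, -30, -29, -28, -27, -26, -25, -24}, so |A + A| = 15. Thus K = 15/8. Here |A + A| = 2|A| − 1 = 15, the minimum possible — so K = 15/8 is minimal, which holds iff A is an arithmetic progression.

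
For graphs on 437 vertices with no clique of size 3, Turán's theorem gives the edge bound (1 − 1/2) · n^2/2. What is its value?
Turán density bound = (1/2) · 437^2/2 = 190969/4 ≈ 47742.25

Turán's theorem: ex(n, K_{r+1}) is achieved by the complete r-partite Turán graph T(n, r) with parts as balanced as possible, and is at most (1 − 1/r) · n^2/2. For r = 2, n = 437: the density bound is (1/2) · 190969/2 = 190969/4 ≈ 47742.25. The integer-valued extremum is e(T(437, 2)) = 47742, which is strictly less than the density bound 190969/4 since 2 ∤ 437 (the parts of T(437, 2) cannot all be equal).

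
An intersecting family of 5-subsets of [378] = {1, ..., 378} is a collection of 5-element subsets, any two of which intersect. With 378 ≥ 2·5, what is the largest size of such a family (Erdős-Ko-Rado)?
max |F| = C(377, 4) = 828363250

The Erdős-Ko-Rado theorem states: for n ≥ 2k, an intersecting family of k-subsets of an n-element set has size at most C(n − 1, k − 1), with equality for 'star' families {A ⊆ [n] : |A| = k, i ∈ A} (fix an element i). For n = 378, k = 5: C(377, 4) = 828363250.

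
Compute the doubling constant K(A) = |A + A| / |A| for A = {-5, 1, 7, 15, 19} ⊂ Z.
K = |A + A| / |A| = 13/5

Enumerate A + A = {a + b : a, b ∈ A}. With |A| = 5, there are |A|^2 = 25 ordered sum pairs; collecting distinct values, A + A = {-10, -4, 2, 8, 10, 14, 16, 20, 22, 26, 30, 34, 38}, so |A + A| = 13. Thus K = 13/5. For comparison, the minimum possible |A + A| over all 5-element sets is 2·5 − 1 = 9 (so min K = 9/5), attained only by arithmetic progressions.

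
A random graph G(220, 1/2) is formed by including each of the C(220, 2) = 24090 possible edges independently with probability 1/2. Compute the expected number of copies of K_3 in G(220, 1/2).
E[# K_3] = C(220, 3) · (1/2)^C(3, 2) = 1750540 / 2^3 = 437635/2 = 218817.5

For each 3-subset S of vertices (there are C(220, 3) = 1750540 such S), let X_S = 1 if S induces a K_3 (all C(3, 2) = 3 edges present). Then P(X_S = 1) = (1/2)^3 = 1/8. By linearity of expectation, E[# K_3] = C(220, 3) · (1/2)^3 = 1750540 / 8 = 437635/2 = 218817.5.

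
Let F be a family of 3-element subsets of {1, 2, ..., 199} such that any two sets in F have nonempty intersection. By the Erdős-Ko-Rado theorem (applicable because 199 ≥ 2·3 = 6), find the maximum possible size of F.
max |F| = C(198, 2) = 19503

Erdős-Ko-Rado (1961): when n ≥ 2k, max |F| = C(n−1, k−1). The bound is attained by the star {A : i ∈ A} for any fixed i ∈ [n]. Here C(199−1, 3−1) = C(198, 2) = 19503.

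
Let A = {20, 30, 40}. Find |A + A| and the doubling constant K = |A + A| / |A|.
K = |A + A| / |A| = 5/3

Enumerate A + A = {a + b : a, b ∈ A}. With |A| = 3, there are |A|^2 = 9 ordered sum pairs; collecting distinct values, A + A = {40, 50, 60, 70, 80}, so |A + A| = 5. Thus K = 5/3. Here |A + A| = 2|A| − 1 = 5, the minimum possible — so K = 5/3 is minimal, which holds iff A is an arithmetic progression.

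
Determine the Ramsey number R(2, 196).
R(2, 196) = 196

R(2, k) = k for all k ≥ 2: in a 2-colouring of K_k, either some edge is red (a red K_2) or all edges are blue (a blue K_k). And K_{195} coloured all-blue has no blue K_196, so R(2, 196) > 195. Hence R(2, 196) = 196.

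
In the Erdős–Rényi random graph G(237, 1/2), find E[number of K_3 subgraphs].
E[# K_3] = C(237, 3) · (1/2)^C(3, 2) = 2190670 / 2^3 = 1095335/4 = 273833.75

For each 3-subset S of vertices (there are C(237, 3) = 2190670 such S), let X_S = 1 if S induces a K_3 (all C(3, 2) = 3 edges present). Then P(X_S = 1) = (1/2)^3 = 1/8. By linearity of expectation, E[# K_3] = C(237, 3) · (1/2)^3 = 2190670 / 8 = 1095335/4 = 273833.75.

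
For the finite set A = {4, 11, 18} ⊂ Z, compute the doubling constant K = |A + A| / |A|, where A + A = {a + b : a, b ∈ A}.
K = |A + A| / |A| = 5/3

Enumerate A + A = {a + b : a, b ∈ A}. With |A| = 3, there are |A|^2 = 9 ordered sum pairs; collecting distinct values, A + A = {8, 15, 22, 29, 36}, so |A + A| = 5. Thus K = 5/3. Here |A + A| = 2|A| − 1 = 5, the minimum possible — so K = 5/3 is minimal, which holds iff A is an arithmetic progression.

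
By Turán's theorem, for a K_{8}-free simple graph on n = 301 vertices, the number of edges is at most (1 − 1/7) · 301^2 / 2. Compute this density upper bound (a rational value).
Turán density bound = (6/7) · 301^2/2 = 38829

Turán's theorem: ex(n, K_{r+1}) is achieved by the complete r-partite Turán graph T(n, r) with parts as balanced as possible, and is at most (1 − 1/r) · n^2/2. For r = 7, n = 301: the density bound is (6/7) · 90601/2 = 38829. Since 7 ∣ 301, the Turán graph T(301, 7) has parts of equal size 43, and its edge count e(T(301, 7)) = 38829 attains the density bound exactly.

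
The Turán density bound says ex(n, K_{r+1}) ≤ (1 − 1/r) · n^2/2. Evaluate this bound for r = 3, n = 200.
Turán density bound = (2/3) · 200^2/2 = 40000/3 ≈ 13333.3333

Turán's theorem: ex(n, K_{r+1}) is achieved by the complete r-partite Turán graph T(n, r) with parts as balanced as possible, and is at most (1 − 1/r) · n^2/2. For r = 3, n = 200: the density bound is (2/3) · 40000/2 = 40000/3 ≈ 13333.3333. The integer-valued extremum is e(T(200, 3)) = 13333, which is strictly less than the density bound 40000/3 since 3 ∤ 200 (the parts of T(200, 3) cannot all be equal).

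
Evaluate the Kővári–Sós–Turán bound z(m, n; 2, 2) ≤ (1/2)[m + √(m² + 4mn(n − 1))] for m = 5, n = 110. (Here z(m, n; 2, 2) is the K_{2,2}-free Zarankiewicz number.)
z(5, 110; 2, 2) ≤ (1/2)[5 + √(5² + 4·5·110·109)] = (1/2)[5 + √239825] = 247.3597

Kővári–Sós–Turán: let r_1, ..., r_5 be the row sums and z = Σ r_i the total number of 1s. Each pair of columns can share at most one row with both entries 1 (else a 2×2 all-ones block appears), so Σ_i C(r_i, 2) ≤ C(110, 2) = 5995. By convexity Σ_i C(r_i, 2) ≥ 5·C(z/5, 2) = z(z − 5)/(2·5), giving z² − 5z − 5·110·109 ≤ 0 and hence z ≤ (1/2)[5 + √(25 + 4·59950)] = (1/2)[5 + √239825] ≈ (1/2)(5 + 489.7193) = 247.3597.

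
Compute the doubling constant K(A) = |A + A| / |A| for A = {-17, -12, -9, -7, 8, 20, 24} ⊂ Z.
K = |A + A| / |A| = 27/7

Enumerate A + A = {a + b : a, b ∈ A}. With |A| = 7, there are |A|^2 = 49 ordered sum pairs; collecting distinct values, A + A = {-34, -29, -26, -24, -21, -19, -18, -16, -14, -9, -4, -1, 1, 3, 7, 8, 11, 12, 13, 15, 16, 17, 28, 32, 40, 44, 48}, so |A + A| = 27. Thus K = 27/7. For comparison, the minimum possible |A + A| over all 7-element sets is 2·7 − 1 = 13 (so min K = 13/7), attained only by arithmetic progressions.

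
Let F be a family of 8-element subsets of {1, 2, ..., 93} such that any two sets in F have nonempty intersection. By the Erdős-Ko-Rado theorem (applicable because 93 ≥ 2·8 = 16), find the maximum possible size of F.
max |F| = C(92, 7) = 8760554088

The Erdős-Ko-Rado theorem states: for n ≥ 2k, an intersecting family of k-subsets of an n-element set has size at most C(n − 1, k − 1), with equality for 'star' families {A ⊆ [n] : |A| = k, i ∈ A} (fix an element i). For n = 93, k = 8: C(92, 7) = 8760554088.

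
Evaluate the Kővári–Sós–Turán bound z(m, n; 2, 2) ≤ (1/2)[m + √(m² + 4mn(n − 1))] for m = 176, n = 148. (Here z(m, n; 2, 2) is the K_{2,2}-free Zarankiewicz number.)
z(176, 148; 2, 2) ≤ (1/2)[176 + √(176² + 4·176·148·147)] = (1/2)[176 + √15347200] = 2046.7751

Kővári–Sós–Turán: let r_1, ..., r_176 be the row sums and z = Σ r_i the total number of 1s. Each pair of columns can share at most one row with both entries 1 (else a 2×2 all-ones block appears), so Σ_i C(r_i, 2) ≤ C(148, 2) = 10878. By convexity Σ_i C(r_i, 2) ≥ 176·C(z/176, 2) = z(z − 176)/(2·176), giving z² − 176z − 176·148·147 ≤ 0 and hence z ≤ (1/2)[176 + √(30976 + 4·3829056)] = (1/2)[176 + √15347200] ≈ (1/2)(176 + 3917.5503) = 2046.7751.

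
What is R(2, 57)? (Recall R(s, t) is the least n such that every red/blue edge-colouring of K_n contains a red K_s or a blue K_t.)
R(2, 57) = 57

R(2, k) = k for all k ≥ 2: in a 2-colouring of K_k, either some edge is red (a red K_2) or all edges are blue (a blue K_k). And K_{56} coloured all-blue has no blue K_57, so R(2, 57) > 56. Hence R(2, 57) = 57.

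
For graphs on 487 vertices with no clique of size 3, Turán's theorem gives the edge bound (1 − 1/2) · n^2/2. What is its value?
Turán density bound = (1/2) · 487^2/2 = 237169/4 ≈ 59292.25

Turán's theorem: ex(n, K_{r+1}) is achieved by the complete r-partite Turán graph T(n, r) with parts as balanced as possible, and is at most (1 − 1/r) · n^2/2. For r = 2, n = 487: the density bound is (1/2) · 237169/2 = 237169/4 ≈ 59292.25. The integer-valued extremum is e(T(487, 2)) = 59292, which is strictly less than the density bound 237169/4 since 2 ∤ 487 (the parts of T(487, 2) cannot all be equal).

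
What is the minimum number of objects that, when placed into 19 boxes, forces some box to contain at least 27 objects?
n = (27 − 1)·19 + 1 = 495

By the generalised pigeonhole principle, to guarantee some box contains ≥ r objects we need more than (r − 1) · k objects total. Threshold: n = (r − 1) · k + 1. With r = 27 and k = 19: n = 26 · 19 + 1 = 494 + 1 = 495. For n = 494 = 26 · 19, we can put exactly 26 objects in every box, avoiding 27 in any single one — so 495 is tight.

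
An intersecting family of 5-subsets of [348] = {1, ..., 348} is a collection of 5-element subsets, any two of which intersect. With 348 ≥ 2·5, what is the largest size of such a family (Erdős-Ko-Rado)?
max |F| = C(347, 4) = 593706590

The Erdős-Ko-Rado theorem states: for n ≥ 2k, an intersecting family of k-subsets of an n-element set has size at most C(n − 1, k − 1), with equality for 'star' families {A ⊆ [n] : |A| = k, i ∈ A} (fix an element i). For n = 348, k = 5: C(347, 4) = 593706590.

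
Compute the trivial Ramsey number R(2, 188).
R(2, 188) = 188

R(2, k) = k for all k ≥ 2: in a 2-colouring of K_k, either some edge is red (a red K_2) or all edges are blue (a blue K_k). And K_{187} coloured all-blue has no blue K_188, so R(2, 188) > 187. Hence R(2, 188) = 188.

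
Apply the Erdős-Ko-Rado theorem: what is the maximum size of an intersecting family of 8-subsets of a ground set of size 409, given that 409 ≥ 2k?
max |F| = C(408, 7) = 354582711702648

The Erdős-Ko-Rado theorem states: for n ≥ 2k, an intersecting family of k-subsets of an n-element set has size at most C(n − 1, k − 1), with equality for 'star' families {A ⊆ [n] : |A| = k, i ∈ A} (fix an element i). For n = 409, k = 8: C(408, 7) = 354582711702648.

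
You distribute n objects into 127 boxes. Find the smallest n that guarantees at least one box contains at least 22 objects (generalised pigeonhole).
n = (22 − 1)·127 + 1 = 2668

By the generalised pigeonhole principle, to guarantee some box contains ≥ r objects we need more than (r − 1) · k objects total. Threshold: n = (r − 1) · k + 1. With r = 22 and k = 127: n = 21 · 127 + 1 = 2667 + 1 = 2668. For n = 2667 = 21 · 127, we can put exactly 21 objects in every box, avoiding 22 in any single one — so 2668 is tight.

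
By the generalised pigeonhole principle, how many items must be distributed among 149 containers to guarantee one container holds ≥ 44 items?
n = (44 − 1)·149 + 1 = 6408

By the generalised pigeonhole principle, to guarantee some box contains ≥ r objects we need more than (r − 1) · k objects total. Threshold: n = (r − 1) · k + 1. With r = 44 and k = 149: n = 43 · 149 + 1 = 6407 + 1 = 6408. For n = 6407 = 43 · 149, we can put exactly 43 objects in every box, avoiding 44 in any single one — so 6408 is tight.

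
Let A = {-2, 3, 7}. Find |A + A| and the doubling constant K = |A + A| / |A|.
K = |A + A| / |A| = 6/3 = 2

Enumerate A + A = {a + b : a, b ∈ A}. With |A| = 3, there are |A|^2 = 9 ordered sum pairs; collecting distinct values, A + A = {-4, 1, 5, 6, 10, 14}, so |A + A| = 6. Thus K = 6/3 = 2. For comparison, the minimum possible |A + A| over all 3-element sets is 2·3 − 1 = 5 (so min K = 5/3), attained only by arithmetic progressions.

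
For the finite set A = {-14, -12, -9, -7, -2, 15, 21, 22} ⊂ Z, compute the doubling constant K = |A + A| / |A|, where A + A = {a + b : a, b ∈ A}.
K = |A + A| / |A| = 31/8

Enumerate A + A = {a + b : a, b ∈ A}. With |A| = 8, there are |A|^2 = 64 ordered sum pairs; collecting distinct values, A + A = {-28, -26, -24, -23, -21, -19, -18, -16, -14, -11, -9, -4, 1, 3, 6, 7, 8, 9, 10, 12, 13, 14, 15, 19, 20, 30, 36, 37, 42, 43, 44}, so |A + A| = 31. Thus K = 31/8. For comparison, the minimum possible |A + A| over all 8-element sets is 2·8 − 1 = 15 (so min K = 15/8), attained only by arithmetic progressions.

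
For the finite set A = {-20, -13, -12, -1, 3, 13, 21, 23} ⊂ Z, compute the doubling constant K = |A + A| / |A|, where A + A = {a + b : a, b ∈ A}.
K = |A + A| / |A| = 34/8 = 17/4

Enumerate A + A = {a + b : a, b ∈ A}. With |A| = 8, there are |A|^2 = 64 ordered sum pairs; collecting distinct values, A + A = {-40, -33, -32, -26, -25, -24, -21, -17, -14, -13, -10, -9, -7, -2, 0, 1, 2, 3, 6, 8, 9, 10, 11, 12, 16, 20, 22, 24, 26, 34, 36, 42, 44, 46}, so |A + A| = 34. Thus K = 34/8 = 17/4. For comparison, the minimum possible |A + A| over all 8-element sets is 2·8 − 1 = 15 (so min K = 15/8), attained only by arithmetic progressions.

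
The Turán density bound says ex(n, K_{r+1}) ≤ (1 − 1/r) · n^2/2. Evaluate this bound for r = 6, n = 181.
Turán density bound = (5/6) · 181^2/2 = 163805/12 ≈ 13650.4167

Turán's theorem: ex(n, K_{r+1}) is achieved by the complete r-partite Turán graph T(n, r) with parts as balanced as possible, and is at most (1 − 1/r) · n^2/2. For r = 6, n = 181: the density bound is (5/6) · 32761/2 = 163805/12 ≈ 13650.4167. The integer-valued extremum is e(T(181, 6)) = 13650, which is strictly less than the density bound 163805/12 since 6 ∤ 181 (the parts of T(181, 6) cannot all be equal).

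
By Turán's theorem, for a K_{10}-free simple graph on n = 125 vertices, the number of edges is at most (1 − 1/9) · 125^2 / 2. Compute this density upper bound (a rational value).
Turán density bound = (8/9) · 125^2/2 = 62500/9 ≈ 6944.4444

Turán's theorem: ex(n, K_{r+1}) is achieved by the complete r-partite Turán graph T(n, r) with parts as balanced as possible, and is at most (1 − 1/r) · n^2/2. For r = 9, n = 125: the density bound is (8/9) · 15625/2 = 62500/9 ≈ 6944.4444. The integer-valued extremum is e(T(125, 9)) = 6944, which is strictly less than the density bound 62500/9 since 9 ∤ 125 (the parts of T(125, 9) cannot all be equal).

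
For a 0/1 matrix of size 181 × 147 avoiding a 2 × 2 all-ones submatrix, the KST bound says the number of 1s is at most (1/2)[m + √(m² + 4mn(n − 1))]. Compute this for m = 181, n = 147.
z(181, 147; 2, 2) ≤ (1/2)[181 + √(181² + 4·181·147·146)] = (1/2)[181 + √15571249] = 2063.5211

Kővári–Sós–Turán: let r_1, ..., r_181 be the row sums and z = Σ r_i the total number of 1s. Each pair of columns can share at most one row with both entries 1 (else a 2×2 all-ones block appears), so Σ_i C(r_i, 2) ≤ C(147, 2) = 10731. By convexity Σ_i C(r_i, 2) ≥ 181·C(z/181, 2) = z(z − 181)/(2·181), giving z² − 181z − 181·147·146 ≤ 0 and hence z ≤ (1/2)[181 + √(32761 + 4·3884622)] = (1/2)[181 + √15571249] ≈ (1/2)(181 + 3946.0422) = 2063.5211.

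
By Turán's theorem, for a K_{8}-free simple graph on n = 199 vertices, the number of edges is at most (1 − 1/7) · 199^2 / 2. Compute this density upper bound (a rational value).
Turán density bound = (6/7) · 199^2/2 = 118803/7 ≈ 16971.8571

Turán's theorem: ex(n, K_{r+1}) is achieved by the complete r-partite Turán graph T(n, r) with parts as balanced as possible, and is at most (1 − 1/r) · n^2/2. For r = 7, n = 199: the density bound is (6/7) · 39601/2 = 118803/7 ≈ 16971.8571. The integer-valued extremum is e(T(199, 7)) = 16971, which is strictly less than the density bound 118803/7 since 7 ∤ 199 (the parts of T(199, 7) cannot all be equal).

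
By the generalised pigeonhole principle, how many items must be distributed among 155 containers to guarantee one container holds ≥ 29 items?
n = (29 − 1)·155 + 1 = 4341

By the generalised pigeonhole principle, to guarantee some box contains ≥ r objects we need more than (r − 1) · k objects total. Threshold: n = (r − 1) · k + 1. With r = 29 and k = 155: n = 28 · 155 + 1 = 4340 + 1 = 4341. For n = 4340 = 28 · 155, we can put exactly 28 objects in every box, avoiding 29 in any single one — so 4341 is tight.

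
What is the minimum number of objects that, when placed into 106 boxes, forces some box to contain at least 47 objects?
n = (47 − 1)·106 + 1 = 4877

By the generalised pigeonhole principle, to guarantee some box contains ≥ r objects we need more than (r − 1) · k objects total. Threshold: n = (r − 1) · k + 1. With r = 47 and k = 106: n = 46 · 106 + 1 = 4876 + 1 = 4877. For n = 4876 = 46 · 106, we can put exactly 46 objects in every box, avoiding 47 in any single one — so 4877 is tight.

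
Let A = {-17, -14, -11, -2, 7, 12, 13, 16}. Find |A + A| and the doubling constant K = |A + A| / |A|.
K = |A + A| / |A| = 29/8

Enumerate A + A = {a + b : a, b ∈ A}. With |A| = 8, there are |A|^2 = 64 ordered sum pairs; collecting distinct values, A + A = {-34, -31, -28, -25, -22, -19, -16, -13, -10, -7, -5, -4, -2, -1, 1, 2, 5, 10, 11, 14, 19, 20, 23, 24, 25, 26, 28, 29, 32}, so |A + A| = 29. Thus K = 29/8. For comparison, the minimum possible |A + A| over all 8-element sets is 2·8 − 1 = 15 (so min K = 15/8), attained only by arithmetic progressions.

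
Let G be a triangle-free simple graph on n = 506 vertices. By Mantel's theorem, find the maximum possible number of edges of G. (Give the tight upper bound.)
ex(506, K_3) = ⌊506^2/4⌋ = 64009

Mantel (1907): a triangle-free graph on n vertices has at most ⌊n^2/4⌋ edges, with equality for the complete bipartite graph K_{⌊n/2⌋, ⌈n/2⌉}. For n = 506: ⌊506^2/4⌋ = ⌊256036/4⌋ = 64009. The extremal graph is K_{253, 253}, which has 253·253 = 64009 edges.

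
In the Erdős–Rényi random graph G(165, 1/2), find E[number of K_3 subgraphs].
E[# K_3] = C(165, 3) · (1/2)^C(3, 2) = 735130 / 2^3 = 367565/4 = 91891.25

For each 3-subset S of vertices (there are C(165, 3) = 735130 such S), let X_S = 1 if S induces a K_3 (all C(3, 2) = 3 edges present). Then P(X_S = 1) = (1/2)^3 = 1/8. By linearity of expectation, E[# K_3] = C(165, 3) · (1/2)^3 = 735130 / 8 = 367565/4 = 91891.25.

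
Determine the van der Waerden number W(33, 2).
W(33, 2) = 33 + 1 = 34

A 2-term AP is any pair of integers, so a monochromatic 2-AP exists iff some colour is used at least twice. With 33 colours, the colouring i ↦ i on {1, ..., 33} uses each colour once, avoiding any monochromatic pair, so W(33, 2) > 33. For {1, ..., 34}, pigeonhole forces two integers of the same colour, which form a monochromatic 2-AP. Hence W(33, 2) = 34.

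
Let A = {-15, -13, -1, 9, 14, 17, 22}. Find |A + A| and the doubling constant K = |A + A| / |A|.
K = |A + A| / |A| = 27/7

Enumerate A + A = {a + b : a, b ∈ A}. With |A| = 7, there are |A|^2 = 49 ordered sum pairs; collecting distinct values, A + A = {-30, -28, -26, -16, -14, -6, -4, -2, -1, 1, 2, 4, 7, 8, 9, 13, 16, 18, 21, 23, 26, 28, 31, 34, 36, 39, 44}, so |A + A| = 27. Thus K = 27/7. For comparison, the minimum possible |A + A| over all 7-element sets is 2·7 − 1 = 13 (so min K = 13/7), attained only by arithmetic progressions.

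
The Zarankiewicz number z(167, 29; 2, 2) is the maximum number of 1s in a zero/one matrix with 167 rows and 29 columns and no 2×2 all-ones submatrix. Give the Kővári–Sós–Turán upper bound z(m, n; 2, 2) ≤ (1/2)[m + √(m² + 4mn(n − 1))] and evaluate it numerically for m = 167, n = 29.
z(167, 29; 2, 2) ≤ (1/2)[167 + √(167² + 4·167·29·28)] = (1/2)[167 + √570305] = 461.0927

Kővári–Sós–Turán: let r_1, ..., r_167 be the row sums and z = Σ r_i the total number of 1s. Each pair of columns can share at most one row with both entries 1 (else a 2×2 all-ones block appears), so Σ_i C(r_i, 2) ≤ C(29, 2) = 406. By convexity Σ_i C(r_i, 2) ≥ 167·C(z/167, 2) = z(z − 167)/(2·167), giving z² − 167z − 167·29·28 ≤ 0 and hence z ≤ (1/2)[167 + √(27889 + 4·135604)] = (1/2)[167 + √570305] ≈ (1/2)(167 + 755.1854) = 461.0927.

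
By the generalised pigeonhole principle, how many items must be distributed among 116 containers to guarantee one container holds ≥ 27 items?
n = (27 − 1)·116 + 1 = 3017

By the generalised pigeonhole principle, to guarantee some box contains ≥ r objects we need more than (r − 1) · k objects total. Threshold: n = (r − 1) · k + 1. With r = 27 and k = 116: n = 26 · 116 + 1 = 3016 + 1 = 3017. For n = 3016 = 26 · 116, we can put exactly 26 objects in every box, avoiding 27 in any single one — so 3017 is tight.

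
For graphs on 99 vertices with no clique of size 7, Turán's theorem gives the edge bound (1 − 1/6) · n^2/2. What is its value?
Turán density bound = (5/6) · 99^2/2 = 16335/4 ≈ 4083.75

Turán's theorem: ex(n, K_{r+1}) is achieved by the complete r-partite Turán graph T(n, r) with parts as balanced as possible, and is at most (1 − 1/r) · n^2/2. For r = 6, n = 99: the density bound is (5/6) · 9801/2 = 16335/4 ≈ 4083.75. The integer-valued extremum is e(T(99, 6)) = 4083, which is strictly less than the density bound 16335/4 since 6 ∤ 99 (the parts of T(99, 6) cannot all be equal).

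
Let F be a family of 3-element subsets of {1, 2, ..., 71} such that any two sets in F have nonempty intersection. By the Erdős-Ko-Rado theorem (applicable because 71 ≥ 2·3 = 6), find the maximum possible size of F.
max |F| = C(70, 2) = 2415

The Erdős-Ko-Rado theorem states: for n ≥ 2k, an intersecting family of k-subsets of an n-element set has size at most C(n − 1, k − 1), with equality for 'star' families {A ⊆ [n] : |A| = k, i ∈ A} (fix an element i). For n = 71, k = 3: C(70, 2) = 2415.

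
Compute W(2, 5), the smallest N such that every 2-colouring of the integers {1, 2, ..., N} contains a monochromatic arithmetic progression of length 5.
W(2, 5) = 178

This is a classical value, W(2, 5) = 178, established by combining an explicit 2-colouring of {1, ..., 177} with no monochromatic 5-AP (giving the lower bound W(2, 5) > 177) and a finite case analysis / exhaustive computer search showing every 2-colouring of {1, ..., 178} has such an AP.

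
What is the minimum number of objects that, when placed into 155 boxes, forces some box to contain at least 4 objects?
n = (4 − 1)·155 + 1 = 466

By the generalised pigeonhole principle, to guarantee some box contains ≥ r objects we need more than (r − 1) · k objects total. Threshold: n = (r − 1) · k + 1. With r = 4 and k = 155: n = 3 · 155 + 1 = 465 + 1 = 466. For n = 465 = 3 · 155, we can put exactly 3 objects in every box, avoiding 4 in any single one — so 466 is tight.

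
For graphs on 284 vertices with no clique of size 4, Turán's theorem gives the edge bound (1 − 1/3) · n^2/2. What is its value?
Turán density bound = (2/3) · 284^2/2 = 80656/3 ≈ 26885.3333

Turán's theorem: ex(n, K_{r+1}) is achieved by the complete r-partite Turán graph T(n, r) with parts as balanced as possible, and is at most (1 − 1/r) · n^2/2. For r = 3, n = 284: the density bound is (2/3) · 80656/2 = 80656/3 ≈ 26885.3333. The integer-valued extremum is e(T(284, 3)) = 26885, which is strictly less than the density bound 80656/3 since 3 ∤ 284 (the parts of T(284, 3) cannot all be equal).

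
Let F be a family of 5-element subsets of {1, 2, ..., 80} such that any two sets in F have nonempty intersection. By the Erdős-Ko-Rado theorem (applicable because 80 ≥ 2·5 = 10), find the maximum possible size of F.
max |F| = C(79, 4) = 1502501

Erdős-Ko-Rado (1961): when n ≥ 2k, max |F| = C(n−1, k−1). The bound is attained by the star {A : i ∈ A} for any fixed i ∈ [n]. Here C(80−1, 5−1) = C(79, 4) = 1502501.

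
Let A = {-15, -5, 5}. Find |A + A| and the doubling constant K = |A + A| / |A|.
K = |A + A| / |A| = 5/3

Enumerate A + A = {a + b : a, b ∈ A}. With |A| = 3, there are |A|^2 = 9 ordered sum pairs; collecting distinct values, A + A = {-30, -20, -10, 0, 10}, so |A + A| = 5. Thus K = 5/3. Here |A + A| = 2|A| − 1 = 5, the minimum possible — so K = 5/3 is minimal, which holds iff A is an arithmetic progression.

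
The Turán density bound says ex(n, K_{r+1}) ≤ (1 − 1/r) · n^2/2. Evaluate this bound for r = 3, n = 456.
Turán density bound = (2/3) · 456^2/2 = 69312

Turán's theorem: ex(n, K_{r+1}) is achieved by the complete r-partite Turán graph T(n, r) with parts as balanced as possible, and is at most (1 − 1/r) · n^2/2. For r = 3, n = 456: the density bound is (2/3) · 207936/2 = 69312. Since 3 ∣ 456, the Turán graph T(456, 3) has parts of equal size 152, and its edge count e(T(456, 3)) = 69312 attains the density bound exactly.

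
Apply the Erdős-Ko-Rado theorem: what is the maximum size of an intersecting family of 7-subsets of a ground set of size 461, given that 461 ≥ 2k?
max |F| = C(460, 6) = 12734911704060

Erdős-Ko-Rado (1961): when n ≥ 2k, max |F| = C(n−1, k−1). The bound is attained by the star {A : i ∈ A} for any fixed i ∈ [n]. Here C(461−1, 7−1) = C(460, 6) = 12734911704060.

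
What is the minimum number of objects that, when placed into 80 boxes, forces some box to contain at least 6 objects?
n = (6 − 1)·80 + 1 = 401

By the generalised pigeonhole principle, to guarantee some box contains ≥ r objects we need more than (r − 1) · k objects total. Threshold: n = (r − 1) · k + 1. With r = 6 and k = 80: n = 5 · 80 + 1 = 400 + 1 = 401. For n = 400 = 5 · 80, we can put exactly 5 objects in every box, avoiding 6 in any single one — so 401 is tight.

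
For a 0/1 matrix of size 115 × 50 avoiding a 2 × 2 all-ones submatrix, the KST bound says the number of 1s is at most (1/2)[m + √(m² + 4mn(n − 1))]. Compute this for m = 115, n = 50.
z(115, 50; 2, 2) ≤ (1/2)[115 + √(115² + 4·115·50·49)] = (1/2)[115 + √1140225] = 591.4066

Kővári–Sós–Turán: let r_1, ..., r_115 be the row sums and z = Σ r_i the total number of 1s. Each pair of columns can share at most one row with both entries 1 (else a 2×2 all-ones block appears), so Σ_i C(r_i, 2) ≤ C(50, 2) = 1225. By convexity Σ_i C(r_i, 2) ≥ 115·C(z/115, 2) = z(z − 115)/(2·115), giving z² − 115z − 115·50·49 ≤ 0 and hence z ≤ (1/2)[115 + √(13225 + 4·281750)] = (1/2)[115 + √1140225] ≈ (1/2)(115 + 1067.8132) = 591.4066.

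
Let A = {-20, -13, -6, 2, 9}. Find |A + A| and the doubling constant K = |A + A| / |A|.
K = |A + A| / |A| = 12/5

Enumerate A + A = {a + b : a, b ∈ A}. With |A| = 5, there are |A|^2 = 25 ordered sum pairs; collecting distinct values, A + A = {-40, -33, -26, -19, -18, -12, -11, -4, 3, 4, 11, 18}, so |A + A| = 12. Thus K = 12/5. For comparison, the minimum possible |A + A| over all 5-element sets is 2·5 − 1 = 9 (so min K = 9/5), attained only by arithmetic progressions.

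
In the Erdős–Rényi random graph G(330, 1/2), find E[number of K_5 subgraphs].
E[# K_5] = C(330, 5) · (1/2)^C(5, 2) = 31634996316 / 2^10 = 7908749079/256 ≈ 30893551.089844

For each 5-subset S of vertices (there are C(330, 5) = 31634996316 such S), let X_S = 1 if S induces a K_5 (all C(5, 2) = 10 edges present). Then P(X_S = 1) = (1/2)^10 = 1/1024. By linearity of expectation, E[# K_5] = C(330, 5) · (1/2)^10 = 31634996316 / 1024 = 7908749079/256 ≈ 30893551.089844.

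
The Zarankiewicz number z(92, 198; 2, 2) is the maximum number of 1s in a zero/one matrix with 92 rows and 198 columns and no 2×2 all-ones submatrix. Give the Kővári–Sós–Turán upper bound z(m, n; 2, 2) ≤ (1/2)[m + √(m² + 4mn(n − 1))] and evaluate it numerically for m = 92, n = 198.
z(92, 198; 2, 2) ≤ (1/2)[92 + √(92² + 4·92·198·197)] = (1/2)[92 + √14362672] = 1940.9058

Kővári–Sós–Turán: let r_1, ..., r_92 be the row sums and z = Σ r_i the total number of 1s. Each pair of columns can share at most one row with both entries 1 (else a 2×2 all-ones block appears), so Σ_i C(r_i, 2) ≤ C(198, 2) = 19503. By convexity Σ_i C(r_i, 2) ≥ 92·C(z/92, 2) = z(z − 92)/(2·92), giving z² − 92z − 92·198·197 ≤ 0 and hence z ≤ (1/2)[92 + √(8464 + 4·3588552)] = (1/2)[92 + √14362672] ≈ (1/2)(92 + 3789.8116) = 1940.9058.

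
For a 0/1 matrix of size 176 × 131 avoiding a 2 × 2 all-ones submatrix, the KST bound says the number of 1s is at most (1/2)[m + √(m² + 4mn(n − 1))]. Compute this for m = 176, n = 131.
z(176, 131; 2, 2) ≤ (1/2)[176 + √(176² + 4·176·131·130)] = (1/2)[176 + √12020096] = 1821.5005

Kővári–Sós–Turán: let r_1, ..., r_176 be the row sums and z = Σ r_i the total number of 1s. Each pair of columns can share at most one row with both entries 1 (else a 2×2 all-ones block appears), so Σ_i C(r_i, 2) ≤ C(131, 2) = 8515. By convexity Σ_i C(r_i, 2) ≥ 176·C(z/176, 2) = z(z − 176)/(2·176), giving z² − 176z − 176·131·130 ≤ 0 and hence z ≤ (1/2)[176 + √(30976 + 4·2997280)] = (1/2)[176 + √12020096] ≈ (1/2)(176 + 3467.001) = 1821.5005.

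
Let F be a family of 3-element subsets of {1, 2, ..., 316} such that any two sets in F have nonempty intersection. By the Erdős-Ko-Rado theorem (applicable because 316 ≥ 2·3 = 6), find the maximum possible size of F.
max |F| = C(315, 2) = 49455

The Erdős-Ko-Rado theorem states: for n ≥ 2k, an intersecting family of k-subsets of an n-element set has size at most C(n − 1, k − 1), with equality for 'star' families {A ⊆ [n] : |A| = k, i ∈ A} (fix an element i). For n = 316, k = 3: C(315, 2) = 49455.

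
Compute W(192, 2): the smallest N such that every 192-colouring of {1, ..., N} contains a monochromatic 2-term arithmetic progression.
W(192, 2) = 192 + 1 = 193

A 2-term AP is any pair of integers, so a monochromatic 2-AP exists iff some colour is used at least twice. With 192 colours, the colouring i ↦ i on {1, ..., 192} uses each colour once, avoiding any monochromatic pair, so W(192, 2) > 192. For {1, ..., 193}, pigeonhole forces two integers of the same colour, which form a monochromatic 2-AP. Hence W(192, 2) = 193.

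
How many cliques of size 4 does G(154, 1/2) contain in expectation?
E[# K_4] = C(154, 4) · (1/2)^C(4, 2) = 22533126 / 2^6 = 11266563/32 = 352080.09375

For each 4-subset S of vertices (there are C(154, 4) = 22533126 such S), let X_S = 1 if S induces a K_4 (all C(4, 2) = 6 edges present). Then P(X_S = 1) = (1/2)^6 = 1/64. By linearity of expectation, E[# K_4] = C(154, 4) · (1/2)^6 = 22533126 / 64 = 11266563/32 = 352080.09375.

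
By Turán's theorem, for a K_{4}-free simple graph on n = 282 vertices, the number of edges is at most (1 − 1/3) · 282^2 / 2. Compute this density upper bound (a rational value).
Turán density bound = (2/3) · 282^2/2 = 26508

Turán's theorem: ex(n, K_{r+1}) is achieved by the complete r-partite Turán graph T(n, r) with parts as balanced as possible, and is at most (1 − 1/r) · n^2/2. For r = 3, n = 282: the density bound is (2/3) · 79524/2 = 26508. Since 3 ∣ 282, the Turán graph T(282, 3) has parts of equal size 94, and its edge count e(T(282, 3)) = 26508 attains the density bound exactly.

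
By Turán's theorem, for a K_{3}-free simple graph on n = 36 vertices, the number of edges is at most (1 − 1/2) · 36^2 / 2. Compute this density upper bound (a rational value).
Turán density bound = (1/2) · 36^2/2 = 324

Turán's theorem: ex(n, K_{r+1}) is achieved by the complete r-partite Turán graph T(n, r) with parts as balanced as possible, and is at most (1 − 1/r) · n^2/2. For r = 2, n = 36: the density bound is (1/2) · 1296/2 = 324. Since 2 ∣ 36, the Turán graph T(36, 2) has parts of equal size 18, and its edge count e(T(36, 2)) = 324 attains the density bound exactly.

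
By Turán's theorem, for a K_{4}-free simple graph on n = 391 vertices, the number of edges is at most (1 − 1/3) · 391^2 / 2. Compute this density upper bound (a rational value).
Turán density bound = (2/3) · 391^2/2 = 152881/3 ≈ 50960.3333

Turán's theorem: ex(n, K_{r+1}) is achieved by the complete r-partite Turán graph T(n, r) with parts as balanced as possible, and is at most (1 − 1/r) · n^2/2. For r = 3, n = 391: the density bound is (2/3) · 152881/2 = 152881/3 ≈ 50960.3333. The integer-valued extremum is e(T(391, 3)) = 50960, which is strictly less than the density bound 152881/3 since 3 ∤ 391 (the parts of T(391, 3) cannot all be equal).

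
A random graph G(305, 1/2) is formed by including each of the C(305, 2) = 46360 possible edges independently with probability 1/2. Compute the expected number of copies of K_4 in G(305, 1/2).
E[# K_4] = C(305, 4) · (1/2)^C(4, 2) = 353518180 / 2^6 = 88379545/16 = 5523721.5625

For each 4-subset S of vertices (there are C(305, 4) = 353518180 such S), let X_S = 1 if S induces a K_4 (all C(4, 2) = 6 edges present). Then P(X_S = 1) = (1/2)^6 = 1/64. By linearity of expectation, E[# K_4] = C(305, 4) · (1/2)^6 = 353518180 / 64 = 88379545/16 = 5523721.5625.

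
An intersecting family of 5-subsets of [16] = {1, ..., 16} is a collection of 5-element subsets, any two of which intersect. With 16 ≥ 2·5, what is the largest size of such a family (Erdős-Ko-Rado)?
max |F| = C(15, 4) = 1365

Erdős-Ko-Rado (1961): when n ≥ 2k, max |F| = C(n−1, k−1). The bound is attained by the star {A : i ∈ A} for any fixed i ∈ [n]. Here C(16−1, 5−1) = C(15, 4) = 1365.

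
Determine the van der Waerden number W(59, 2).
W(59, 2) = 59 + 1 = 60

A 2-term AP is any pair of integers, so a monochromatic 2-AP exists iff some colour is used at least twice. With 59 colours, the colouring i ↦ i on {1, ..., 59} uses each colour once, avoiding any monochromatic pair, so W(59, 2) > 59. For {1, ..., 60}, pigeonhole forces two integers of the same colour, which form a monochromatic 2-AP. Hence W(59, 2) = 60.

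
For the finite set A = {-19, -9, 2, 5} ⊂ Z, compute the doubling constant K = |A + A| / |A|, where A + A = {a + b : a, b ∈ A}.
K = |A + A| / |A| = 10/4 = 5/2

Enumerate A + A = {a + b : a, b ∈ A}. With |A| = 4, there are |A|^2 = 16 ordered sum pairs; collecting distinct values, A + A = {-38, -28, -18, -17, -14, -7, -4, 4, 7, 10}, so |A + A| = 10. Thus K = 10/4 = 5/2. For comparison, the minimum possible |A + A| over all 4-element sets is 2·4 − 1 = 7 (so min K = 7/4), attained only by arithmetic progressions.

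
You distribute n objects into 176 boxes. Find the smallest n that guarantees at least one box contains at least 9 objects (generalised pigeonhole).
n = (9 − 1)·176 + 1 = 1409

By the generalised pigeonhole principle, to guarantee some box contains ≥ r objects we need more than (r − 1) · k objects total. Threshold: n = (r − 1) · k + 1. With r = 9 and k = 176: n = 8 · 176 + 1 = 1408 + 1 = 1409. For n = 1408 = 8 · 176, we can put exactly 8 objects in every box, avoiding 9 in any single one — so 1409 is tight.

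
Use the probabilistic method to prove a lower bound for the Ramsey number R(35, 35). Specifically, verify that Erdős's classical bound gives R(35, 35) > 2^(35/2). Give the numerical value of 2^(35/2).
2^(35/2) = 185363.8; so R(35, 35) > 185363.8

Colour each edge of K_n uniformly at random with red/blue. The expected number of monochromatic K_35 is C(n, 35) · 2 · 2^(−C(35,2)). If C(n, 35) · 2^(1 − C(35,2)) < 1, then with positive probability no monochromatic K_35 exists, so R(35, 35) > n. The standard estimate C(n, 35) ≤ n^35/35! shows this inequality holds whenever n ≤ 2^(35/2) (since 35! · 2^(C(35,2) − 1) > 2^(35^2/2) ≥ n^35). Hence R(35, 35) > 2^(35/2) = 185363.8.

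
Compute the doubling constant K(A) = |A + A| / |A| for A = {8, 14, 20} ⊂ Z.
K = |A + A| / |A| = 5/3

Enumerate A + A = {a + b : a, b ∈ A}. With |A| = 3, there are |A|^2 = 9 ordered sum pairs; collecting distinct values, A + A = {16, 22, 28, 34, 40}, so |A + A| = 5. Thus K = 5/3. Here |A + A| = 2|A| − 1 = 5, the minimum possible — so K = 5/3 is minimal, which holds iff A is an arithmetic progression.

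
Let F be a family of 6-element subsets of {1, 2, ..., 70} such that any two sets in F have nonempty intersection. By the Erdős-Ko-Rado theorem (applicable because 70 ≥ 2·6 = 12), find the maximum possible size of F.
max |F| = C(69, 5) = 11238513

The Erdős-Ko-Rado theorem states: for n ≥ 2k, an intersecting family of k-subsets of an n-element set has size at most C(n − 1, k − 1), with equality for 'star' families {A ⊆ [n] : |A| = k, i ∈ A} (fix an element i). For n = 70, k = 6: C(69, 5) = 11238513.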